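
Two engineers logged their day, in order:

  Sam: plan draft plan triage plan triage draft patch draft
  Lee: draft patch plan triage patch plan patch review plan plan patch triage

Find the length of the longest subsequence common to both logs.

5

Match draft at Sam[2]=Lee[1], plan at Sam[3]=Lee[3], triage at Sam[4]=Lee[4], plan at Sam[5]=Lee[10], triage at Sam[6]=Lee[12] — 5 tasks in the same relative order in both. dp[9][12] = 5 confirms this is the maximum.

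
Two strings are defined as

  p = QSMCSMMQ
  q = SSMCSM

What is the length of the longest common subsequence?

5

One common subsequence of length 5: S (p #2, q #2), M (p #3, q #3), C (p #4, q #4), S (p #5, q #5), M (p #7, q #6), and the DP table's final entry dp[8][6] is also 5, so no common subsequence is longer.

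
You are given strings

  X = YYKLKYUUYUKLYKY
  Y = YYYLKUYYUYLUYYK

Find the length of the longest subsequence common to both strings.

10

Match Y at X[1]=Y[2] → Y at X[2]=Y[3] → L at X[4]=Y[4] → K at X[5]=Y[5] → Y at X[6]=Y[8] → U at X[7]=Y[9] → U at X[8]=Y[12] → Y at X[9]=Y[13] → Y at X[13]=Y[14] → K at X[14]=Y[15] — 10 characters in the same relative order in both, and the DP table's final entry dp[15][15] is also 10, so no common subsequence is longer.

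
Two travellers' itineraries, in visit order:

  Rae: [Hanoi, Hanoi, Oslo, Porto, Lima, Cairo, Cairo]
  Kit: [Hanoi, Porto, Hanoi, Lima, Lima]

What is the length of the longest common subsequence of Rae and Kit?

Match Hanoi (Rae #1, Kit #1), then Hanoi (Rae #2, Kit #3), then Lima (Rae #5, Kit #5) — 3 stops in the same relative order in both, and the DP table's final entry dp[7][5] is also 3, so no common subsequence is longer.

3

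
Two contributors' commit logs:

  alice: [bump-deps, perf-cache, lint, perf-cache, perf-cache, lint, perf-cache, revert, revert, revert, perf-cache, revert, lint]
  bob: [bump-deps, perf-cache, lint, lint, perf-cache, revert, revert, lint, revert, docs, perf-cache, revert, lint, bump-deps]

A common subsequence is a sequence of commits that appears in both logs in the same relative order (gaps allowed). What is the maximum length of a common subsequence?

Taking bump-deps [1,1], then perf-cache [2,2], then lint [3,3], then lint [6,4], then perf-cache [7,5], then revert [8,6], then revert [9,7], then revert [10,9], then perf-cache [11,11], then revert [12,12], then lint [13,13] gives a common subsequence of length 11. Since dp[13][14] = 11, nothing longer is possible.

11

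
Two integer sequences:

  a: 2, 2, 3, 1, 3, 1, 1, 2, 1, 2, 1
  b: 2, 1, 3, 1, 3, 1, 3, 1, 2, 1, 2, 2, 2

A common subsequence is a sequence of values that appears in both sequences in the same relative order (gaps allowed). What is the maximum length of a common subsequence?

Let dp[i][j] be the LCS length of the first i values of a and the first j values of b. dp[i][j] = dp[i-1][j-1]+1 when the i-th and j-th values match, else max(dp[i-1][j], dp[i][j-1]).
    ·  2  1  3  1  3  1  3  1  2  1  2  2  2
 ·  0  0  0  0  0  0  0  0  0  0  0  0  0  0
 2  0  1  1  1  1  1  1  1  1  1  1  1  1  1
 2  0  1  1  1  1  1  1  1  1  2  2  2  2  2
 3  0  1  1  2  2  2  2  2  2  2  2  2  2  2
 1  0  1  2  2  3  3  3  3  3  3  3  3  3  3
 3  0  1  2  3  3  4  4  4  4  4  4  4  4  4
 1  0  1  2  3  4  4  5  5  5  5  5  5  5  5
 1  0  1  2  3  4  4  5  5  6  6  6  6  6  6
 2  0  1  2  3  4  4  5  5  6  7  7  7  7  7
 1  0  1  2  3  4  4  5  5  6  7  8  8  8  8
 2  0  1  2  3  4  4  5  5  6  7  8  9  9  9
 1  0  1  2  3  4  4  5  5  6  7  8  9  9  9
dp[11][13] = 9. One LCS (by backtracking along matches): 2, 3, 1, 3, 1, 1, 2, 1, 2.

9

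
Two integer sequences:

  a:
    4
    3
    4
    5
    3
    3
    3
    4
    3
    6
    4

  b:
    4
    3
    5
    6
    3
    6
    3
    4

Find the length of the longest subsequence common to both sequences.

6

Let dp[i][j] be the LCS length of the first i values of a and the first j values of b. dp[i][j] = dp[i-1][j-1]+1 when the i-th and j-th values match, else max(dp[i-1][j], dp[i][j-1]).
    ·  4  3  5  6  3  6  3  4
 ·  0  0  0  0  0  0  0  0  0
 4  0  1  1  1  1  1  1  1  1
 3  0  1  2  2  2  2  2  2  2
 4  0  1  2  2  2  2  2  2  3
 5  0  1  2  3  3  3  3  3  3
 3  0  1  2  3  3  4  4  4  4
 3  0  1  2  3  3  4  4  5  5
 3  0  1  2  3  3  4  4  5  5
 4  0  1  2  3  3  4  4  5  6
 3  0  1  2  3  3  4  4  5  6
 6  0  1  2  3  4  4  5  5  6
 4  0  1  2  3  4  4  5  5  6
dp[11][8] = 6. One LCS (by backtracking along matches): 4, 3, 5, 3, 3, 4.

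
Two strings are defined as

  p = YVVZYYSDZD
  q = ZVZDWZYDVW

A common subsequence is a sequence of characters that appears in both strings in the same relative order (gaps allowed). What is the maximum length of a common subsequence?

5

Pick V [3,2], Z [4,3], D [8,4], Z [9,6], D [10,8]; all 5 characters appear in both, in order. The LCS DP gives dp[10][10] = 5, so this is optimal.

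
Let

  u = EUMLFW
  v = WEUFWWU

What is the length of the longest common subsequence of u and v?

4

Taking E [1,2] → U [2,3] → F [5,4] → W [6,6] gives a common subsequence of length 4. The LCS DP gives dp[6][7] = 4, so this is optimal.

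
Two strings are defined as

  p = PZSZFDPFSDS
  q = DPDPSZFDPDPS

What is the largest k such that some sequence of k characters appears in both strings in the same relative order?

Let dp[i][j] be the LCS length of the first i characters of p and the first j characters of q. dp[i][j] = dp[i-1][j-1]+1 when the i-th and j-th characters match, else max(dp[i-1][j], dp[i][j-1]).
    ·  D  P  D  P  S  Z  F  D  P  D  P  S
 ·  0  0  0  0  0  0  0  0  0  0  0  0  0
 P  0  0  1  1  1  1  1  1  1  1  1  1  1
 Z  0  0  1  1  1  1  2  2  2  2  2  2  2
 S  0  0  1  1  1  2  2  2  2  2  2  2  3
 Z  0  0  1  1  1  2  3  3  3  3  3  3  3
 F  0  0  1  1  1  2  3  4  4  4  4  4  4
 D  0  1  1  2  2  2  3  4  5  5  5  5  5
 P  0  1  2  2  3  3  3  4  5  6  6  6  6
 F  0  1  2  2  3  3  3  4  5  6  6  6  6
 S  0  1  2  2  3  4  4  4  5  6  6  6  7
 D  0  1  2  3  3  4  4  4  5  6  7  7  7
 S  0  1  2  3  3  4  4  4  5  6  7  7  8
dp[11][12] = 8. One LCS (by backtracking along matches): PSZFDPDS.

8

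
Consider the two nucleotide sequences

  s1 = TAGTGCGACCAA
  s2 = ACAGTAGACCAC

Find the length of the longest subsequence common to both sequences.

8

Taking A at s1[2]=s2[3] → G at s1[3]=s2[4] → T at s1[4]=s2[5] → G at s1[7]=s2[7] → A at s1[8]=s2[8] → C at s1[9]=s2[9] → C at s1[10]=s2[10] → A at s1[11]=s2[11] gives a common subsequence of length 8, and the DP table's final entry dp[12][12] is also 8, so no common subsequence is longer.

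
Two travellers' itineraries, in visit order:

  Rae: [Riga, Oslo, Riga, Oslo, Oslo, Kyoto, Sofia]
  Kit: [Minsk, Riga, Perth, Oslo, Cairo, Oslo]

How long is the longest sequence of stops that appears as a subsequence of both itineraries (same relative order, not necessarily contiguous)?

3

Pick Riga at Rae[1]=Kit[2] → Oslo at Rae[2]=Kit[4] → Oslo at Rae[5]=Kit[6]; all 3 stops appear in both, in order. dp[7][6] = 3 confirms this is the maximum.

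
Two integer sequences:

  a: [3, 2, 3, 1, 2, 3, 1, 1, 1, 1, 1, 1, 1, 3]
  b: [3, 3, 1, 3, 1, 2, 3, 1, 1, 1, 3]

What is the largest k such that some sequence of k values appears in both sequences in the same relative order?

9

Match 3 at a[1]=b[2]; then 3 at a[3]=b[4]; then 1 at a[4]=b[5]; then 2 at a[5]=b[6]; then 3 at a[6]=b[7]; then 1 at a[11]=b[8]; then 1 at a[12]=b[9]; then 1 at a[13]=b[10]; then 3 at a[14]=b[11] — 9 values in the same relative order in both. dp[14][11] = 9 confirms this is the maximum.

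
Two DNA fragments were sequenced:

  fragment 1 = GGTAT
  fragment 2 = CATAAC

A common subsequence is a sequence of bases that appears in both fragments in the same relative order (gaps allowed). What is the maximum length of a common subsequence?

2

Let dp[i][j] be the LCS length of the first i bases of fragment 1 and the first j bases of fragment 2. dp[i][j] = dp[i-1][j-1]+1 when the i-th and j-th bases match, else max(dp[i-1][j], dp[i][j-1]).
    ·  C  A  T  A  A  C
 ·  0  0  0  0  0  0  0
 G  0  0  0  0  0  0  0
 G  0  0  0  0  0  0  0
 T  0  0  0  1  1  1  1
 A  0  0  1  1  2  2  2
 T  0  0  1  2  2  2  2
dp[5][6] = 2. One LCS (by backtracking along matches): TA.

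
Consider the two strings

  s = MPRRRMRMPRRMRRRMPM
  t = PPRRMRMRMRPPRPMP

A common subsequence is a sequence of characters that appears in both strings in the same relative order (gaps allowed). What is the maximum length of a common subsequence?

12

Pick P [2,2], then R [4,3], then R [5,4], then M [6,5], then R [7,6], then M [8,7], then R [11,8], then M [12,9], then R [13,10], then R [14,13], then M [16,15], then P [17,16]; all 12 characters appear in both, in order. dp[18][16] = 12 confirms this is the maximum.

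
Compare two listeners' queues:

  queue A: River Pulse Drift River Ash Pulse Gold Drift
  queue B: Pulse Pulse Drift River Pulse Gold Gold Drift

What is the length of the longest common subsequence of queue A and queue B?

One common subsequence of length 6: Pulse [2,2]; then Drift [3,3]; then River [4,4]; then Pulse [6,5]; then Gold [7,7]; then Drift [8,8]. dp[8][8] = 6 confirms this is the maximum.

6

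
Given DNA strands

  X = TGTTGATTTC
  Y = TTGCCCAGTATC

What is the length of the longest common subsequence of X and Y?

Let dp[i][j] be the LCS length of the first i bases of X and the first j bases of Y. dp[i][j] = dp[i-1][j-1]+1 when the i-th and j-th bases match, else max(dp[i-1][j], dp[i][j-1]).
    ·  T  T  G  C  C  C  A  G  T  A  T  C
 ·  0  0  0  0  0  0  0  0  0  0  0  0  0
 T  0  1  1  1  1  1  1  1  1  1  1  1  1
 G  0  1  1  2  2  2  2  2  2  2  2  2  2
 T  0  1  2  2  2  2  2  2  2  3  3  3  3
 T  0  1  2  2  2  2  2  2  2  3  3  4  4
 G  0  1  2  3  3  3  3  3  3  3  3  4  4
 A  0  1  2  3  3  3  3  4  4  4  4  4  4
 T  0  1  2  3  3  3  3  4  4  5  5  5  5
 T  0  1  2  3  3  3  3  4  4  5  5  6  6
 T  0  1  2  3  3  3  3  4  4  5  5  6  6
 C  0  1  2  3  4  4  4  4  4  5  5  6  7
dp[10][12] = 7. One LCS (by backtracking along matches): TTGATTC.

7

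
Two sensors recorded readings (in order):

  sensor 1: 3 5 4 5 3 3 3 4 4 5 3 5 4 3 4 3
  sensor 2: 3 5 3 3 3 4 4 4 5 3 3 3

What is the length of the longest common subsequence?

Match 3 at sensor 1[1]=sensor 2[1], then 5 at sensor 1[4]=sensor 2[2], then 3 at sensor 1[5]=sensor 2[3], then 3 at sensor 1[6]=sensor 2[4], then 3 at sensor 1[7]=sensor 2[5], then 4 at sensor 1[8]=sensor 2[7], then 4 at sensor 1[9]=sensor 2[8], then 5 at sensor 1[10]=sensor 2[9], then 3 at sensor 1[11]=sensor 2[10], then 3 at sensor 1[14]=sensor 2[11], then 3 at sensor 1[16]=sensor 2[12] — 11 values in the same relative order in both. dp[16][12] = 11 confirms this is the maximum.

11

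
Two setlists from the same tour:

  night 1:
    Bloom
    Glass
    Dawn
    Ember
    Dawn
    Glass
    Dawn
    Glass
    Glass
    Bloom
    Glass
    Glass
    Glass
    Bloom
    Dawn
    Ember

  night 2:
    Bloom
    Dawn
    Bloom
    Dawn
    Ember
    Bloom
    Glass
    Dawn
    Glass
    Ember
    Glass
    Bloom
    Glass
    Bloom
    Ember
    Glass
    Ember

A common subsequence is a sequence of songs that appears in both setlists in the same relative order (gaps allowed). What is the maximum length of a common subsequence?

Taking Bloom [1,3], then Dawn [3,4], then Ember [4,5], then Glass [6,7], then Dawn [7,8], then Glass [8,9], then Glass [9,11], then Bloom [10,12], then Glass [11,13], then Glass [13,16], then Ember [16,17] gives a common subsequence of length 11. Since dp[16][17] = 11, nothing longer is possible.

11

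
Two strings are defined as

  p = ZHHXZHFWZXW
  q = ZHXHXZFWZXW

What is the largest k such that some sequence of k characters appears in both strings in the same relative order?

Pick Z (p #1, q #1); then H (p #2, q #2); then H (p #3, q #4); then X (p #4, q #5); then Z (p #5, q #6); then F (p #7, q #7); then W (p #8, q #8); then Z (p #9, q #9); then X (p #10, q #10); then W (p #11, q #11); all 10 characters appear in both, in order. The LCS DP gives dp[11][11] = 10, so this is optimal.

10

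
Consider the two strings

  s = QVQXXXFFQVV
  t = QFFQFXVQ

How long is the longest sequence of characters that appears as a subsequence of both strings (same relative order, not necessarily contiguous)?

5

Let dp[i][j] be the LCS length of the first i characters of s and the first j characters of t. dp[i][j] = dp[i-1][j-1]+1 when the i-th and j-th characters match, else max(dp[i-1][j], dp[i][j-1]).
    ·  Q  F  F  Q  F  X  V  Q
 ·  0  0  0  0  0  0  0  0  0
 Q  0  1  1  1  1  1  1  1  1
 V  0  1  1  1  1  1  1  2  2
 Q  0  1  1  1  2  2  2  2  3
 X  0  1  1  1  2  2  3  3  3
 X  0  1  1  1  2  2  3  3  3
 X  0  1  1  1  2  2  3  3  3
 F  0  1  2  2  2  3  3  3  3
 F  0  1  2  3  3  3  3  3  3
 Q  0  1  2  3  4  4  4  4  4
 V  0  1  2  3  4  4  4  5  5
 V  0  1  2  3  4  4  4  5  5
dp[11][8] = 5. One LCS (by backtracking along matches): QFFQV.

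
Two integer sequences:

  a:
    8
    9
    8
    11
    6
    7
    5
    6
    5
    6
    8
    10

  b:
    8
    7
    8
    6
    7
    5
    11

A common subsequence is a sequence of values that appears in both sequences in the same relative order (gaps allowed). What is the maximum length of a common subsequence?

5

One common subsequence of length 5: 8 at a[1]=b[1], then 8 at a[3]=b[3], then 6 at a[5]=b[4], then 7 at a[6]=b[5], then 5 at a[7]=b[6]. Since dp[12][7] = 5, nothing longer is possible.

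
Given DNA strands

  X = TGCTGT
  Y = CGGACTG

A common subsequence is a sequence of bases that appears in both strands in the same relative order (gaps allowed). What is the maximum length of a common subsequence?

4

Match G at X[2]=Y[3]; then C at X[3]=Y[5]; then T at X[4]=Y[6]; then G at X[5]=Y[7] — 4 bases in the same relative order in both, and the DP table's final entry dp[6][7] is also 4, so no common subsequence is longer.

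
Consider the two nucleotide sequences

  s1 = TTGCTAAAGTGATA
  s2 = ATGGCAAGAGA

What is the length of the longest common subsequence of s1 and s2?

One common subsequence of length 8: T (s1 #1, s2 #2); then G (s1 #3, s2 #4); then C (s1 #4, s2 #5); then A (s1 #6, s2 #6); then A (s1 #7, s2 #7); then A (s1 #8, s2 #9); then G (s1 #11, s2 #10); then A (s1 #14, s2 #11). dp[14][11] = 8 confirms this is the maximum.

8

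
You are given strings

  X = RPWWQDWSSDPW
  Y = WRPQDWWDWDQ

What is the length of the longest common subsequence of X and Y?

7

One common subsequence of length 7: R at X[1]=Y[2]; then P at X[2]=Y[3]; then W at X[3]=Y[6]; then W at X[4]=Y[7]; then D at X[6]=Y[8]; then W at X[7]=Y[9]; then D at X[10]=Y[10]. dp[12][11] = 7 confirms this is the maximum.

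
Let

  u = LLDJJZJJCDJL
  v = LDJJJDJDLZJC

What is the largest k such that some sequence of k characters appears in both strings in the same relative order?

Taking L (u #2, v #1); then D (u #3, v #2); then J (u #4, v #3); then J (u #5, v #4); then J (u #7, v #5); then J (u #8, v #7); then D (u #10, v #8); then J (u #11, v #11) gives a common subsequence of length 8, and the DP table's final entry dp[12][12] is also 8, so no common subsequence is longer.

8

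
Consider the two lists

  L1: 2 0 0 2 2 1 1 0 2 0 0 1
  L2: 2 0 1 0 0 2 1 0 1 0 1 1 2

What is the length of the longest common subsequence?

Pick 2 (L1 #1, L2 #1), then 0 (L1 #2, L2 #4), then 0 (L1 #3, L2 #5), then 2 (L1 #5, L2 #6), then 1 (L1 #6, L2 #7), then 1 (L1 #7, L2 #9), then 0 (L1 #8, L2 #10), then 2 (L1 #9, L2 #13); all 8 values appear in both, in order, and the DP table's final entry dp[12][13] is also 8, so no common subsequence is longer.

8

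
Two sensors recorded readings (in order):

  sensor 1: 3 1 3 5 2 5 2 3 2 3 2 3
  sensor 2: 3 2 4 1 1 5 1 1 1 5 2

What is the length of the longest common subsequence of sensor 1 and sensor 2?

Taking 3 at sensor 1[1]=sensor 2[1], 1 at sensor 1[2]=sensor 2[5], 5 at sensor 1[4]=sensor 2[6], 5 at sensor 1[6]=sensor 2[10], 2 at sensor 1[11]=sensor 2[11] gives a common subsequence of length 5. dp[12][11] = 5 confirms this is the maximum.

5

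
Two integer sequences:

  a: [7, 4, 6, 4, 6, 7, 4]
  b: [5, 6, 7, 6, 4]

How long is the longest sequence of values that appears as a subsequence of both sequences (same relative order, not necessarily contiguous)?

Let dp[i][j] be the LCS length of the first i values of a and the first j values of b. dp[i][j] = dp[i-1][j-1]+1 when the i-th and j-th values match, else max(dp[i-1][j], dp[i][j-1]).
    ·  5  6  7  6  4
 ·  0  0  0  0  0  0
 7  0  0  0  1  1  1
 4  0  0  0  1  1  2
 6  0  0  1  1  2  2
 4  0  0  1  1  2  3
 6  0  0  1  1  2  3
 7  0  0  1  2  2  3
 4  0  0  1  2  2  3
dp[7][5] = 3. One LCS (by backtracking along matches): 7, 6, 4.

3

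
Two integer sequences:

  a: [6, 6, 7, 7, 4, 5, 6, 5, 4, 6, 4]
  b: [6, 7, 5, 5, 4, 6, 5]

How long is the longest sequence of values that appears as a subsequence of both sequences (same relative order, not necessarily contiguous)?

Let dp[i][j] be the LCS length of the first i values of a and the first j values of b. dp[i][j] = dp[i-1][j-1]+1 when the i-th and j-th values match, else max(dp[i-1][j], dp[i][j-1]).
    ·  6  7  5  5  4  6  5
 ·  0  0  0  0  0  0  0  0
 6  0  1  1  1  1  1  1  1
 6  0  1  1  1  1  1  2  2
 7  0  1  2  2  2  2  2  2
 7  0  1  2  2  2  2  2  2
 4  0  1  2  2  2  3  3  3
 5  0  1  2  3  3  3  3  4
 6  0  1  2  3  3  3  4  4
 5  0  1  2  3  4  4  4  5
 4  0  1  2  3  4  5  5  5
 6  0  1  2  3  4  5  6  6
 4  0  1  2  3  4  5  6  6
dp[11][7] = 6. One LCS (by backtracking along matches): 6, 7, 5, 5, 4, 6.

6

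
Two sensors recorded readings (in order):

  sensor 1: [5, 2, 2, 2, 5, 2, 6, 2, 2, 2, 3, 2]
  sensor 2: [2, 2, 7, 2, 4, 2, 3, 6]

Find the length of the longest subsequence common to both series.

Match 2 (sensor 1 #2, sensor 2 #1); then 2 (sensor 1 #3, sensor 2 #2); then 2 (sensor 1 #4, sensor 2 #4); then 2 (sensor 1 #6, sensor 2 #6); then 6 (sensor 1 #7, sensor 2 #8) — 5 values in the same relative order in both. Since dp[12][8] = 5, nothing longer is possible.

5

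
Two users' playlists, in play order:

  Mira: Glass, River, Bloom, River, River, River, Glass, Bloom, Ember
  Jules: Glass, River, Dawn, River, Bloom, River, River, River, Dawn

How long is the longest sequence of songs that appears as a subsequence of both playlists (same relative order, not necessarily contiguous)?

6

One common subsequence of length 6: Glass at Mira[1]=Jules[1]; then River at Mira[2]=Jules[4]; then Bloom at Mira[3]=Jules[5]; then River at Mira[4]=Jules[6]; then River at Mira[5]=Jules[7]; then River at Mira[6]=Jules[8]. dp[9][9] = 6 confirms this is the maximum.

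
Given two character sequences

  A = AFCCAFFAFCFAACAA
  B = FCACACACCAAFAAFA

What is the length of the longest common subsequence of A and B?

Taking F [2,1], C [3,2], C [4,4], A [5,5], A [8,7], C [10,9], F [11,12], A [12,13], A [13,14], A [16,16] gives a common subsequence of length 10, and the DP table's final entry dp[16][16] is also 10, so no common subsequence is longer.

10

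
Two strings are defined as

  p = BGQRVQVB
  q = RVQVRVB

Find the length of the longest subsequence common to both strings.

5

Match R at p[4]=q[1]; then V at p[5]=q[2]; then Q at p[6]=q[3]; then V at p[7]=q[6]; then B at p[8]=q[7] — 5 characters in the same relative order in both. The LCS DP gives dp[8][7] = 5, so this is optimal.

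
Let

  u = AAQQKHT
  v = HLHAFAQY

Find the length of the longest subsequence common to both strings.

3

Let dp[i][j] be the LCS length of the first i characters of u and the first j characters of v. dp[i][j] = dp[i-1][j-1]+1 when the i-th and j-th characters match, else max(dp[i-1][j], dp[i][j-1]).
    ·  H  L  H  A  F  A  Q  Y
 ·  0  0  0  0  0  0  0  0  0
 A  0  0  0  0  1  1  1  1  1
 A  0  0  0  0  1  1  2  2  2
 Q  0  0  0  0  1  1  2  3  3
 Q  0  0  0  0  1  1  2  3  3
 K  0  0  0  0  1  1  2  3  3
 H  0  1  1  1  1  1  2  3  3
 T  0  1  1  1  1  1  2  3  3
dp[7][8] = 3. One LCS (by backtracking along matches): AAQ.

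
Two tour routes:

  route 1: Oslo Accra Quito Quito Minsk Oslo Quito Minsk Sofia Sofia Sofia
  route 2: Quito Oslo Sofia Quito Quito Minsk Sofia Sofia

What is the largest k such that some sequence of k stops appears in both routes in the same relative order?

Pick Oslo at route 1[1]=route 2[2] → Quito at route 1[4]=route 2[4] → Quito at route 1[7]=route 2[5] → Minsk at route 1[8]=route 2[6] → Sofia at route 1[10]=route 2[7] → Sofia at route 1[11]=route 2[8]; all 6 stops appear in both, in order, and the DP table's final entry dp[11][8] is also 6, so no common subsequence is longer.

6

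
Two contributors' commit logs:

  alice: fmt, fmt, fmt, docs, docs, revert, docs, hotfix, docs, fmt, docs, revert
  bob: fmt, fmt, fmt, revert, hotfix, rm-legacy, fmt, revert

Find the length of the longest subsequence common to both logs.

Taking fmt at alice[1]=bob[1], fmt at alice[2]=bob[2], fmt at alice[3]=bob[3], revert at alice[6]=bob[4], hotfix at alice[8]=bob[5], fmt at alice[10]=bob[7], revert at alice[12]=bob[8] gives a common subsequence of length 7. dp[12][8] = 7 confirms this is the maximum.

7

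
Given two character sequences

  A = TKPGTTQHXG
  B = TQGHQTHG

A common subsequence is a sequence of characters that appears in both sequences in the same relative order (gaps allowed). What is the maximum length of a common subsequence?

5

One common subsequence of length 5: T (A #1, B #1), then G (A #4, B #3), then T (A #6, B #6), then H (A #8, B #7), then G (A #10, B #8). The LCS DP gives dp[10][8] = 5, so this is optimal.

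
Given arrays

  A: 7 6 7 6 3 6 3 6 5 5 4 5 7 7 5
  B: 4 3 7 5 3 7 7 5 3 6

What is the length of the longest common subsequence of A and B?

5

Let dp[i][j] be the LCS length of the first i values of A and the first j values of B. dp[i][j] = dp[i-1][j-1]+1 when the i-th and j-th values match, else max(dp[i-1][j], dp[i][j-1]).
    ·  4  3  7  5  3  7  7  5  3  6
 ·  0  0  0  0  0  0  0  0  0  0  0
 7  0  0  0  1  1  1  1  1  1  1  1
 6  0  0  0  1  1  1  1  1  1  1  2
 7  0  0  0  1  1  1  2  2  2  2  2
 6  0  0  0  1  1  1  2  2  2  2  3
 3  0  0  1  1  1  2  2  2  2  3  3
 6  0  0  1  1  1  2  2  2  2  3  4
 3  0  0  1  1  1  2  2  2  2  3  4
 6  0  0  1  1  1  2  2  2  2  3  4
 5  0  0  1  1  2  2  2  2  3  3  4
 5  0  0  1  1  2  2  2  2  3  3  4
 4  0  1  1  1  2  2  2  2  3  3  4
 5  0  1  1  1  2  2  2  2  3  3  4
 7  0  1  1  2  2  2  3  3  3  3  4
 7  0  1  1  2  2  2  3  4  4  4  4
 5  0  1  1  2  3  3  3  4  5  5  5
dp[15][10] = 5. One LCS (by backtracking along matches): 7, 3, 7, 7, 5.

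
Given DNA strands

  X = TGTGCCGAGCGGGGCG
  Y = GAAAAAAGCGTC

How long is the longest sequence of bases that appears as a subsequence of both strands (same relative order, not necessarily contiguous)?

Taking G [2,1], then A [8,7], then G [9,8], then C [10,9], then G [11,10], then C [15,12] gives a common subsequence of length 6. The LCS DP gives dp[16][12] = 6, so this is optimal.

6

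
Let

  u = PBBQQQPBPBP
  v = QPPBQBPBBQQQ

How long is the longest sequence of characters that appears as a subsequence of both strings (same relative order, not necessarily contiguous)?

Let dp[i][j] be the LCS length of the first i characters of u and the first j characters of v. dp[i][j] = dp[i-1][j-1]+1 when the i-th and j-th characters match, else max(dp[i-1][j], dp[i][j-1]).
    ·  Q  P  P  B  Q  B  P  B  B  Q  Q  Q
 ·  0  0  0  0  0  0  0  0  0  0  0  0  0
 P  0  0  1  1  1  1  1  1  1  1  1  1  1
 B  0  0  1  1  2  2  2  2  2  2  2  2  2
 B  0  0  1  1  2  2  3  3  3  3  3  3  3
 Q  0  1  1  1  2  3  3  3  3  3  4  4  4
 Q  0  1  1  1  2  3  3  3  3  3  4  5  5
 Q  0  1  1  1  2  3  3  3  3  3  4  5  6
 P  0  1  2  2  2  3  3  4  4  4  4  5  6
 B  0  1  2  2  3  3  4  4  5  5  5  5  6
 P  0  1  2  3  3  3  4  5  5  5  5  5  6
 B  0  1  2  3  4  4  4  5  6  6  6  6  6
 P  0  1  2  3  4  4  4  5  6  6  6  6  6
dp[11][12] = 6. One LCS (by backtracking along matches): PBBQQQ.

6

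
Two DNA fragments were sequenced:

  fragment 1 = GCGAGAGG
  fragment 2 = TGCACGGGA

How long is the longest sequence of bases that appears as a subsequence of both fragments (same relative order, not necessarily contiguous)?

6

Let dp[i][j] be the LCS length of the first i bases of fragment 1 and the first j bases of fragment 2. dp[i][j] = dp[i-1][j-1]+1 when the i-th and j-th bases match, else max(dp[i-1][j], dp[i][j-1]).
    ·  T  G  C  A  C  G  G  G  A
 ·  0  0  0  0  0  0  0  0  0  0
 G  0  0  1  1  1  1  1  1  1  1
 C  0  0  1  2  2  2  2  2  2  2
 G  0  0  1  2  2  2  3  3  3  3
 A  0  0  1  2  3  3  3  3  3  4
 G  0  0  1  2  3  3  4  4  4  4
 A  0  0  1  2  3  3  4  4  4  5
 G  0  0  1  2  3  3  4  5  5  5
 G  0  0  1  2  3  3  4  5  6  6
dp[8][9] = 6. One LCS (by backtracking along matches): GCAGGG.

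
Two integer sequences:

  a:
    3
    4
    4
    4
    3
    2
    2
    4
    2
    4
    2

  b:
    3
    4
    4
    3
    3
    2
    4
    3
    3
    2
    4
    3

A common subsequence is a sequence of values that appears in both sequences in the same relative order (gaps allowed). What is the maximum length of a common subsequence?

Let dp[i][j] be the LCS length of the first i values of a and the first j values of b. dp[i][j] = dp[i-1][j-1]+1 when the i-th and j-th values match, else max(dp[i-1][j], dp[i][j-1]).
    ·  3  4  4  3  3  2  4  3  3  2  4  3
 ·  0  0  0  0  0  0  0  0  0  0  0  0  0
 3  0  1  1  1  1  1  1  1  1  1  1  1  1
 4  0  1  2  2  2  2  2  2  2  2  2  2  2
 4  0  1  2  3  3  3  3  3  3  3  3  3  3
 4  0  1  2  3  3  3  3  4  4  4  4  4  4
 3  0  1  2  3  4  4  4  4  5  5  5  5  5
 2  0  1  2  3  4  4  5  5  5  5  6  6  6
 2  0  1  2  3  4  4  5  5  5  5  6  6  6
 4  0  1  2  3  4  4  5  6  6  6  6  7  7
 2  0  1  2  3  4  4  5  6  6  6  7  7  7
 4  0  1  2  3  4  4  5  6  6  6  7  8  8
 2  0  1  2  3  4  4  5  6  6  6  7  8  8
dp[11][12] = 8. One LCS (by backtracking along matches): 3, 4, 4, 3, 2, 4, 2, 4.

8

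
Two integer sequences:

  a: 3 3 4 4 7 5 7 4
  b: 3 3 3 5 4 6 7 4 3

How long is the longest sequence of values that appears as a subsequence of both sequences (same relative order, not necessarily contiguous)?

Match 3 [1,2]; then 3 [2,3]; then 4 [3,5]; then 7 [7,7]; then 4 [8,8] — 5 values in the same relative order in both. The LCS DP gives dp[8][9] = 5, so this is optimal.

5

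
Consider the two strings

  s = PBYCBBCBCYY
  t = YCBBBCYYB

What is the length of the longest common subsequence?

Pick Y at s[3]=t[1], C at s[4]=t[2], B at s[5]=t[3], B at s[6]=t[4], B at s[8]=t[5], C at s[9]=t[6], Y at s[10]=t[7], Y at s[11]=t[8]; all 8 characters appear in both, in order. Since dp[11][9] = 8, nothing longer is possible.

8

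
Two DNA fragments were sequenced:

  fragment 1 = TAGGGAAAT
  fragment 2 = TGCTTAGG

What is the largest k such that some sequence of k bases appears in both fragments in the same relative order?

4

Pick T [1,5], then A [2,6], then G [4,7], then G [5,8]; all 4 bases appear in both, in order. The LCS DP gives dp[9][8] = 4, so this is optimal.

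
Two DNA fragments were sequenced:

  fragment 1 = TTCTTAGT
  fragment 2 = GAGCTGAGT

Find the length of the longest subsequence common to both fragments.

5

Match C (fragment 1 #3, fragment 2 #4), T (fragment 1 #4, fragment 2 #5), A (fragment 1 #6, fragment 2 #7), G (fragment 1 #7, fragment 2 #8), T (fragment 1 #8, fragment 2 #9) — 5 bases in the same relative order in both. The LCS DP gives dp[8][9] = 5, so this is optimal.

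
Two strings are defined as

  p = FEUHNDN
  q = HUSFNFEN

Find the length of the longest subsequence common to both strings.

3

Let dp[i][j] be the LCS length of the first i characters of p and the first j characters of q. dp[i][j] = dp[i-1][j-1]+1 when the i-th and j-th characters match, else max(dp[i-1][j], dp[i][j-1]).
    ·  H  U  S  F  N  F  E  N
 ·  0  0  0  0  0  0  0  0  0
 F  0  0  0  0  1  1  1  1  1
 E  0  0  0  0  1  1  1  2  2
 U  0  0  1  1  1  1  1  2  2
 H  0  1  1  1  1  1  1  2  2
 N  0  1  1  1  1  2  2  2  3
 D  0  1  1  1  1  2  2  2  3
 N  0  1  1  1  1  2  2  2  3
dp[7][8] = 3. One LCS (by backtracking along matches): FEN.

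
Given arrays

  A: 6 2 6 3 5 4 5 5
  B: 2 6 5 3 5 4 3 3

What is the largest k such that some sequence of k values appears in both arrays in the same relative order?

5

Let dp[i][j] be the LCS length of the first i values of A and the first j values of B. dp[i][j] = dp[i-1][j-1]+1 when the i-th and j-th values match, else max(dp[i-1][j], dp[i][j-1]).
    ·  2  6  5  3  5  4  3  3
 ·  0  0  0  0  0  0  0  0  0
 6  0  0  1  1  1  1  1  1  1
 2  0  1  1  1  1  1  1  1  1
 6  0  1  2  2  2  2  2  2  2
 3  0  1  2  2  3  3  3  3  3
 5  0  1  2  3  3  4  4  4  4
 4  0  1  2  3  3  4  5  5  5
 5  0  1  2  3  3  4  5  5  5
 5  0  1  2  3  3  4  5  5  5
dp[8][8] = 5. One LCS (by backtracking along matches): 2, 6, 3, 5, 4.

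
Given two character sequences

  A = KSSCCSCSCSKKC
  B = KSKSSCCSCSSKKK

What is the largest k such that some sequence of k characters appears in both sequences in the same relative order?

Match K at A[1]=B[3], then S at A[2]=B[4], then S at A[3]=B[5], then C at A[4]=B[6], then C at A[5]=B[7], then S at A[6]=B[8], then C at A[7]=B[9], then S at A[8]=B[10], then S at A[10]=B[11], then K at A[11]=B[13], then K at A[12]=B[14] — 11 characters in the same relative order in both. Since dp[13][14] = 11, nothing longer is possible.

11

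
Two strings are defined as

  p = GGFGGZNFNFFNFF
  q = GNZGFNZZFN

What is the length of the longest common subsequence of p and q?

6

Let dp[i][j] be the LCS length of the first i characters of p and the first j characters of q. dp[i][j] = dp[i-1][j-1]+1 when the i-th and j-th characters match, else max(dp[i-1][j], dp[i][j-1]).
    ·  G  N  Z  G  F  N  Z  Z  F  N
 ·  0  0  0  0  0  0  0  0  0  0  0
 G  0  1  1  1  1  1  1  1  1  1  1
 G  0  1  1  1  2  2  2  2  2  2  2
 F  0  1  1  1  2  3  3  3  3  3  3
 G  0  1  1  1  2  3  3  3  3  3  3
 G  0  1  1  1  2  3  3  3  3  3  3
 Z  0  1  1  2  2  3  3  4  4  4  4
 N  0  1  2  2  2  3  4  4  4  4  5
 F  0  1  2  2  2  3  4  4  4  5  5
 N  0  1  2  2  2  3  4  4  4  5  6
 F  0  1  2  2  2  3  4  4  4  5  6
 F  0  1  2  2  2  3  4  4  4  5  6
 N  0  1  2  2  2  3  4  4  4  5  6
 F  0  1  2  2  2  3  4  4  4  5  6
 F  0  1  2  2  2  3  4  4  4  5  6
dp[14][10] = 6. One LCS (by backtracking along matches): GGFZFN.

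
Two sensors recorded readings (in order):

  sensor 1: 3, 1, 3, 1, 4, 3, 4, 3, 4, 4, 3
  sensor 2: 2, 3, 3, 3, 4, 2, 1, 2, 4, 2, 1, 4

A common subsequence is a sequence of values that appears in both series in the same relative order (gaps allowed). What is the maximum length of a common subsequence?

6

Taking 3 [1,2], 3 [3,3], 3 [6,4], 4 [7,5], 4 [9,9], 4 [10,12] gives a common subsequence of length 6. Since dp[11][12] = 6, nothing longer is possible.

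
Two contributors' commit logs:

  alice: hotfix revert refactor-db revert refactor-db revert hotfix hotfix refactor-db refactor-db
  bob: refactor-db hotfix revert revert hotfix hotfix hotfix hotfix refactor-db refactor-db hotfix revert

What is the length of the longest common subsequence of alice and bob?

One common subsequence of length 7: hotfix [1,2]; then revert [2,3]; then revert [4,4]; then hotfix [7,7]; then hotfix [8,8]; then refactor-db [9,9]; then refactor-db [10,10]. dp[10][12] = 7 confirms this is the maximum.

7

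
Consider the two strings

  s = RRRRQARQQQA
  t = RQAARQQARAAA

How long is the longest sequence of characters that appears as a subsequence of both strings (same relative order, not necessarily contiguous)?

7

One common subsequence of length 7: R [4,1], then Q [5,2], then A [6,4], then R [7,5], then Q [8,6], then Q [9,7], then A [11,12]. Since dp[11][12] = 7, nothing longer is possible.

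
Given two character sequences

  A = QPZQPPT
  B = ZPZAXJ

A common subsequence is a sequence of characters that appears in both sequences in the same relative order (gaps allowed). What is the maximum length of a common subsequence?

Pick P (A #2, B #2), Z (A #3, B #3); all 2 characters appear in both, in order. The LCS DP gives dp[7][6] = 2, so this is optimal.

2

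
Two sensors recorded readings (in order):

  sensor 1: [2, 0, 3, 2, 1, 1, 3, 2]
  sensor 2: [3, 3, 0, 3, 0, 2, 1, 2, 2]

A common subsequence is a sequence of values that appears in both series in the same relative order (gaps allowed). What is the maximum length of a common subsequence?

5

Let dp[i][j] be the LCS length of the first i values of sensor 1 and the first j values of sensor 2. dp[i][j] = dp[i-1][j-1]+1 when the i-th and j-th values match, else max(dp[i-1][j], dp[i][j-1]).
    ·  3  3  0  3  0  2  1  2  2
 ·  0  0  0  0  0  0  0  0  0  0
 2  0  0  0  0  0  0  1  1  1  1
 0  0  0  0  1  1  1  1  1  1  1
 3  0  1  1  1  2  2  2  2  2  2
 2  0  1  1  1  2  2  3  3  3  3
 1  0  1  1  1  2  2  3  4  4  4
 1  0  1  1  1  2  2  3  4  4  4
 3  0  1  2  2  2  2  3  4  4  4
 2  0  1  2  2  2  2  3  4  5  5
dp[8][9] = 5. One LCS (by backtracking along matches): 0, 3, 2, 1, 2.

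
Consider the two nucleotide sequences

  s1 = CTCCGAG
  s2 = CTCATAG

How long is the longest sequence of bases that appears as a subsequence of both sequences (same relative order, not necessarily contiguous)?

Taking C [1,1] → T [2,2] → C [3,3] → A [6,6] → G [7,7] gives a common subsequence of length 5. The LCS DP gives dp[7][7] = 5, so this is optimal.

5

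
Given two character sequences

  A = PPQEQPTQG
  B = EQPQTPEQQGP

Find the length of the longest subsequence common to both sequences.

6

Let dp[i][j] be the LCS length of the first i characters of A and the first j characters of B. dp[i][j] = dp[i-1][j-1]+1 when the i-th and j-th characters match, else max(dp[i-1][j], dp[i][j-1]).
    ·  E  Q  P  Q  T  P  E  Q  Q  G  P
 ·  0  0  0  0  0  0  0  0  0  0  0  0
 P  0  0  0  1  1  1  1  1  1  1  1  1
 P  0  0  0  1  1  1  2  2  2  2  2  2
 Q  0  0  1  1  2  2  2  2  3  3  3  3
 E  0  1  1  1  2  2  2  3  3  3  3  3
 Q  0  1  2  2  2  2  2  3  4  4  4  4
 P  0  1  2  3  3  3  3  3  4  4  4  5
 T  0  1  2  3  3  4  4  4  4  4  4  5
 Q  0  1  2  3  4  4  4  4  5  5  5  5
 G  0  1  2  3  4  4  4  4  5  5  6  6
dp[9][11] = 6. One LCS (by backtracking along matches): PPEQQG.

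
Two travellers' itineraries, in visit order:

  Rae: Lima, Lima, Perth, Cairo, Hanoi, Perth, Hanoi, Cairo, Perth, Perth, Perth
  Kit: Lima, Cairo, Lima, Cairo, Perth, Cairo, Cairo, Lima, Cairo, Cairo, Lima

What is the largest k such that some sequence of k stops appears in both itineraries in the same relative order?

5

Match Lima (Rae #1, Kit #1), Lima (Rae #2, Kit #3), Perth (Rae #3, Kit #5), Cairo (Rae #4, Kit #9), Cairo (Rae #8, Kit #10) — 5 stops in the same relative order in both. Since dp[11][11] = 5, nothing longer is possible.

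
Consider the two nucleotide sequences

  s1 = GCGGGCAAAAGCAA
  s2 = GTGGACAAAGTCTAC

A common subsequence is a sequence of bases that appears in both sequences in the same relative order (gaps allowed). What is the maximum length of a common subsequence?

10

Match G at s1[1]=s2[1] → G at s1[3]=s2[3] → G at s1[4]=s2[4] → C at s1[6]=s2[6] → A at s1[8]=s2[7] → A at s1[9]=s2[8] → A at s1[10]=s2[9] → G at s1[11]=s2[10] → C at s1[12]=s2[12] → A at s1[13]=s2[14] — 10 bases in the same relative order in both. The LCS DP gives dp[14][15] = 10, so this is optimal.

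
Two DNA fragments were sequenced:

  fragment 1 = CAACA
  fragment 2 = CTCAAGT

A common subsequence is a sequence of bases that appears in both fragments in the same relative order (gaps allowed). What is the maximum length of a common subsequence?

3

One common subsequence of length 3: C [1,3], A [2,4], A [3,5], and the DP table's final entry dp[5][7] is also 3, so no common subsequence is longer.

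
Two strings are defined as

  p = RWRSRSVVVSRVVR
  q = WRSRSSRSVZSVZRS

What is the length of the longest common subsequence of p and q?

10

One common subsequence of length 10: W at p[2]=q[1], then R at p[3]=q[2], then S at p[4]=q[3], then R at p[5]=q[4], then S at p[6]=q[5], then S at p[10]=q[6], then R at p[11]=q[7], then V at p[12]=q[9], then V at p[13]=q[12], then R at p[14]=q[14]. The LCS DP gives dp[14][15] = 10, so this is optimal.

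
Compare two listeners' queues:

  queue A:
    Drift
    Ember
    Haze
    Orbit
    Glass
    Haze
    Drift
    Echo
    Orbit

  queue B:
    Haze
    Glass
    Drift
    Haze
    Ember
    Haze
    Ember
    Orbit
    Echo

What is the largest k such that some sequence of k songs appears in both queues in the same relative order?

5

Match Drift (queue A #1, queue B #3) → Ember (queue A #2, queue B #5) → Haze (queue A #3, queue B #6) → Orbit (queue A #4, queue B #8) → Echo (queue A #8, queue B #9) — 5 songs in the same relative order in both. The LCS DP gives dp[9][9] = 5, so this is optimal.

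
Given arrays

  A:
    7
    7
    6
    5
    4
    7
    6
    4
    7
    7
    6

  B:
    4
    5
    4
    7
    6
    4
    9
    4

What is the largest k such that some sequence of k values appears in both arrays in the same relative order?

5

Match 5 [4,2], 4 [5,3], 7 [6,4], 6 [7,5], 4 [8,8] — 5 values in the same relative order in both. Since dp[11][8] = 5, nothing longer is possible.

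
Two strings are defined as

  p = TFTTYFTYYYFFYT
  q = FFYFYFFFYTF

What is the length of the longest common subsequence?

8

Match F (p #2, q #2); then Y (p #5, q #3); then F (p #6, q #4); then Y (p #8, q #5); then F (p #11, q #7); then F (p #12, q #8); then Y (p #13, q #9); then T (p #14, q #10) — 8 characters in the same relative order in both. dp[14][11] = 8 confirms this is the maximum.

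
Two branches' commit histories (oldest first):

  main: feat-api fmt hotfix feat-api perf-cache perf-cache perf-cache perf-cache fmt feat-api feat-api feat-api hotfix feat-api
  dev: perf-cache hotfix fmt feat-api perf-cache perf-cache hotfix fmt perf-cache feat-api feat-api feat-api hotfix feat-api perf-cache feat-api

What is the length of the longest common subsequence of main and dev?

Match fmt (main #2, dev #3); then feat-api (main #4, dev #4); then perf-cache (main #5, dev #5); then perf-cache (main #6, dev #6); then perf-cache (main #8, dev #9); then feat-api (main #10, dev #10); then feat-api (main #11, dev #11); then feat-api (main #12, dev #12); then hotfix (main #13, dev #13); then feat-api (main #14, dev #16) — 10 commits in the same relative order in both. Since dp[14][16] = 10, nothing longer is possible.

10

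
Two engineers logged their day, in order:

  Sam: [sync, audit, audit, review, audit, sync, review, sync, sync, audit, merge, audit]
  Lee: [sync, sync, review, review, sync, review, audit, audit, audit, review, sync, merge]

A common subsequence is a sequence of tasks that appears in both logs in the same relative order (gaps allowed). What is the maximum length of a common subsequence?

7

Pick sync at Sam[1]=Lee[5] → audit at Sam[2]=Lee[7] → audit at Sam[3]=Lee[8] → audit at Sam[5]=Lee[9] → review at Sam[7]=Lee[10] → sync at Sam[9]=Lee[11] → merge at Sam[11]=Lee[12]; all 7 tasks appear in both, in order. Since dp[12][12] = 7, nothing longer is possible.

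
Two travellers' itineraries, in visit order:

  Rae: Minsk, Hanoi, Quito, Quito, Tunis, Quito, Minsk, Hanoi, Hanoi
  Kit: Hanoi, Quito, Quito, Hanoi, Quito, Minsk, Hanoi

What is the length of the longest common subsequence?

6

Taking Hanoi (Rae #2, Kit #1), Quito (Rae #3, Kit #2), Quito (Rae #4, Kit #3), Quito (Rae #6, Kit #5), Minsk (Rae #7, Kit #6), Hanoi (Rae #9, Kit #7) gives a common subsequence of length 6. dp[9][7] = 6 confirms this is the maximum.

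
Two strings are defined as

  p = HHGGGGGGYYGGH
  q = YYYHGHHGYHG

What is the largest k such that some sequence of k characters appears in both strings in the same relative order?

One common subsequence of length 5: H (p #1, q #6), H (p #2, q #7), G (p #8, q #8), Y (p #9, q #9), G (p #12, q #11). The LCS DP gives dp[13][11] = 5, so this is optimal.

5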